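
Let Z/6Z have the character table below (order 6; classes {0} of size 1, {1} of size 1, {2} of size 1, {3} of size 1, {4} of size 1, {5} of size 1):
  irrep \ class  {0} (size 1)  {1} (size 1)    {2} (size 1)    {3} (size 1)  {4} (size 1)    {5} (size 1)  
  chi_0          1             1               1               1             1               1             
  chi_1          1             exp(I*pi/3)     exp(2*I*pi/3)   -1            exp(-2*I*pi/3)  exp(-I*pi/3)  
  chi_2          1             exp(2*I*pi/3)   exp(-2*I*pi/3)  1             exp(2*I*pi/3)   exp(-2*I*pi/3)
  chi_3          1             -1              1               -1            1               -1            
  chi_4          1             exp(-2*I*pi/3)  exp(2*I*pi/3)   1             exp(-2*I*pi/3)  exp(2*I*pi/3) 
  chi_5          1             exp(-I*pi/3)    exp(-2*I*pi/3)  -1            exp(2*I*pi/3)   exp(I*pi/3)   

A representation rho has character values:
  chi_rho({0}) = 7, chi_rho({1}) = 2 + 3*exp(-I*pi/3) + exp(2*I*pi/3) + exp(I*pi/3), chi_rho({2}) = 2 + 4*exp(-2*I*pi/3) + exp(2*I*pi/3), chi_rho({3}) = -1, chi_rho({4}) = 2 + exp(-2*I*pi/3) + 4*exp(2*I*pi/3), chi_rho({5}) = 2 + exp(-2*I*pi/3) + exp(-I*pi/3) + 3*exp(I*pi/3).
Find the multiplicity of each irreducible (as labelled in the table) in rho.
Multiplicities: chi_0: 2, chi_1: 1, chi_2: 1, chi_3: 0, chi_4: 0, chi_5: 3.

Proof sketch: Use <chi_rho, chi> = (1/|G|) sum_C |C| * chi_rho(C) * conj(chi(C)) with |G| = 6 for each irreducible chi in the table:
  <chi_rho, chi_0> = (1/6)[1*(7)*conj(1) + 1*(2 + 3*exp(-I*pi/3) + exp(2*I*pi/3) + exp(I*pi/3))*conj(1) + 1*(2 + 4*exp(-2*I*pi/3) + exp(2*I*pi/3))*conj(1) + 1*(-1)*conj(1) + 1*(2 + exp(-2*I*pi/3) + 4*exp(2*I*pi/3))*conj(1) + 1*(2 + exp(-2*I*pi/3) + exp(-I*pi/3) + 3*exp(I*pi/3))*conj(1)]
      = (1/6)[(7) + (2 + 3*exp(-I*pi/3) + exp(2*I*pi/3) + exp(I*pi/3)) + (2 + 4*exp(-2*I*pi/3) + exp(2*I*pi/3)) + (-1) + (2 + exp(-2*I*pi/3) + 4*exp(2*I*pi/3)) + (2 + exp(-2*I*pi/3) + exp(-I*pi/3) + 3*exp(I*pi/3))] = 12/6 = 2
  <chi_rho, chi_1> = (1/6)[1*(7)*conj(1) + 1*(2 + 3*exp(-I*pi/3) + exp(2*I*pi/3) + exp(I*pi/3))*conj(exp(I*pi/3)) + 1*(2 + 4*exp(-2*I*pi/3) + exp(2*I*pi/3))*conj(exp(2*I*pi/3)) + 1*(-1)*conj(-1) + 1*(2 + exp(-2*I*pi/3) + 4*exp(2*I*pi/3))*conj(exp(-2*I*pi/3)) + 1*(2 + exp(-2*I*pi/3) + exp(-I*pi/3) + 3*exp(I*pi/3))*conj(exp(-I*pi/3))]
      = (1/6)[(7) + (1 + 3*exp(-2*I*pi/3) + 2*exp(-I*pi/3) + exp(I*pi/3)) + (1 + 2*exp(-2*I*pi/3) + 4*exp(2*I*pi/3)) + (1) + (1 + 4*exp(-2*I*pi/3) + 2*exp(2*I*pi/3)) + (1 + exp(-I*pi/3) + 2*exp(I*pi/3) + 3*exp(2*I*pi/3))] = 6/6 = 1
  <chi_rho, chi_2> = (1/6)[1*(7)*conj(1) + 1*(2 + 3*exp(-I*pi/3) + exp(2*I*pi/3) + exp(I*pi/3))*conj(exp(2*I*pi/3)) + 1*(2 + 4*exp(-2*I*pi/3) + exp(2*I*pi/3))*conj(exp(-2*I*pi/3)) + 1*(-1)*conj(1) + 1*(2 + exp(-2*I*pi/3) + 4*exp(2*I*pi/3))*conj(exp(2*I*pi/3)) + 1*(2 + exp(-2*I*pi/3) + exp(-I*pi/3) + 3*exp(I*pi/3))*conj(exp(-2*I*pi/3))]
      = (1/6)[(7) + (-2 + 2*exp(-2*I*pi/3) + exp(-I*pi/3)) + (4 + exp(-2*I*pi/3) + 2*exp(2*I*pi/3)) + (-1) + (4 + 2*exp(-2*I*pi/3) + exp(2*I*pi/3)) + (-2 + exp(I*pi/3) + 2*exp(2*I*pi/3))] = 6/6 = 1
  <chi_rho, chi_3> = (1/6)[1*(7)*conj(1) + 1*(2 + 3*exp(-I*pi/3) + exp(2*I*pi/3) + exp(I*pi/3))*conj(-1) + 1*(2 + 4*exp(-2*I*pi/3) + exp(2*I*pi/3))*conj(1) + 1*(-1)*conj(-1) + 1*(2 + exp(-2*I*pi/3) + 4*exp(2*I*pi/3))*conj(1) + 1*(2 + exp(-2*I*pi/3) + exp(-I*pi/3) + 3*exp(I*pi/3))*conj(-1)]
      = (1/6)[(7) + (-2 - exp(I*pi/3) - exp(2*I*pi/3) - 3*exp(-I*pi/3)) + (2 + 4*exp(-2*I*pi/3) + exp(2*I*pi/3)) + (1) + (2 + exp(-2*I*pi/3) + 4*exp(2*I*pi/3)) + (-2 - 3*exp(I*pi/3) - exp(-I*pi/3) - exp(-2*I*pi/3))] = 0/6 = 0
  <chi_rho, chi_4> = (1/6)[1*(7)*conj(1) + 1*(2 + 3*exp(-I*pi/3) + exp(2*I*pi/3) + exp(I*pi/3))*conj(exp(-2*I*pi/3)) + 1*(2 + 4*exp(-2*I*pi/3) + exp(2*I*pi/3))*conj(exp(2*I*pi/3)) + 1*(-1)*conj(1) + 1*(2 + exp(-2*I*pi/3) + 4*exp(2*I*pi/3))*conj(exp(-2*I*pi/3)) + 1*(2 + exp(-2*I*pi/3) + exp(-I*pi/3) + 3*exp(I*pi/3))*conj(exp(2*I*pi/3))]
      = (1/6)[(7) + (-1 + exp(-2*I*pi/3) + 2*exp(2*I*pi/3) + 3*exp(I*pi/3)) + (1 + 2*exp(-2*I*pi/3) + 4*exp(2*I*pi/3)) + (-1) + (1 + 4*exp(-2*I*pi/3) + 2*exp(2*I*pi/3)) + (-1 + 3*exp(-I*pi/3) + 2*exp(-2*I*pi/3) + exp(2*I*pi/3))] = 0/6 = 0
  <chi_rho, chi_5> = (1/6)[1*(7)*conj(1) + 1*(2 + 3*exp(-I*pi/3) + exp(2*I*pi/3) + exp(I*pi/3))*conj(exp(-I*pi/3)) + 1*(2 + 4*exp(-2*I*pi/3) + exp(2*I*pi/3))*conj(exp(-2*I*pi/3)) + 1*(-1)*conj(-1) + 1*(2 + exp(-2*I*pi/3) + 4*exp(2*I*pi/3))*conj(exp(2*I*pi/3)) + 1*(2 + exp(-2*I*pi/3) + exp(-I*pi/3) + 3*exp(I*pi/3))*conj(exp(I*pi/3))]
      = (1/6)[(7) + (2 + exp(2*I*pi/3) + 2*exp(I*pi/3)) + (4 + exp(-2*I*pi/3) + 2*exp(2*I*pi/3)) + (1) + (4 + 2*exp(-2*I*pi/3) + exp(2*I*pi/3)) + (2 + 2*exp(-I*pi/3) + exp(-2*I*pi/3))] = 18/6 = 3
(Exp terms are combined using exp(i*s)*conj(exp(i*t)) = exp(i*(s-t)), and sums of them are collapsed using the identity that for every m > 1 the m distinct m-th roots of unity sum to 0, e.g. 1 + exp(2*I*pi/3) + exp(-2*I*pi/3) = 0.)
Dimension check: dim(rho) = sum (mult * dim) = 2*1 + 1*1 + 1*1 + 0*1 + 0*1 + 3*1 = 7 = chi_rho(e) = 7.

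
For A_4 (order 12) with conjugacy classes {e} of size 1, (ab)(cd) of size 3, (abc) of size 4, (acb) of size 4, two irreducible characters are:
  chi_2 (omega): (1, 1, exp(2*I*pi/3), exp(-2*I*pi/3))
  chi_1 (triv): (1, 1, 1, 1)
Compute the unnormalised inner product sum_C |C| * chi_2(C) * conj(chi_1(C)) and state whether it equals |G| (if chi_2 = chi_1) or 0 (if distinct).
Sum = 0; so <chi_2, chi_1> = 0 (distinct irreducibles are orthogonal).

Justification: Compute term by term over conjugacy classes (|C| * chi_2(C) * conj(chi_1(C))):
  1*(1)*conj(1) + 3*(1)*conj(1) + 4*(exp(2*I*pi/3))*conj(1) + 4*(exp(-2*I*pi/3))*conj(1)
  = (1) + (3) + (4*exp(2*I*pi/3)) + (4*exp(-2*I*pi/3))
  = 0.
(Exp terms are combined using exp(i*s)*conj(exp(i*t)) = exp(i*(s-t)), and sums of them are collapsed using the identity that for every m > 1 the m distinct m-th roots of unity sum to 0, e.g. 1 + exp(2*I*pi/3) + exp(-2*I*pi/3) = 0.)
Dividing by |G| = 12 gives 0/12 = 0, matching the row-orthogonality relation <chi_2, chi_1> = [chi_2 = chi_1].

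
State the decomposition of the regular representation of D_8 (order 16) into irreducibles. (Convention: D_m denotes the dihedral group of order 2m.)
Each irreducible V_i of dimension d_i appears with multiplicity d_i, i.e. rho_reg = (direct sum over all irreducibles V_i) d_i V_i. The irreducible dimensions for D_8 are 1, 1, 1, 1, 2, 2, 2: 4 irreducibles of dimension 1, each with multiplicity 1; 3 irreducibles of dimension 2, each with multiplicity 2. Total dimension 4*1*1 + 3*2*2 = 16 = |G|.

Details: General theorem: in the regular representation of a finite group G, each irreducible appears with multiplicity equal to its dimension. Check: dim(rho_reg) = sum d_i^2 = 1 + 1 + 1 + 1 + 4 + 4 + 4 = 16 = |G|.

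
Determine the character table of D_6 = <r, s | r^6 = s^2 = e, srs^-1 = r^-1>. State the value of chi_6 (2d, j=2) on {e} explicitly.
Conjugacy classes: {e} of size 1, {r^3} of size 1, {r^1, r^5} of size 2, {r^2, r^4} of size 2, {s, sr^2, ...} of size 3, {sr, sr^3, ...} of size 3.
Character table:
  irrep \ class              {e} (size 1)  {r^3} (size 1)  {r^1, r^5} (size 2)  {r^2, r^4} (size 2)  {s, sr^2, ...} (size 3)  {sr, sr^3, ...} (size 3)
  chi_1 (triv)               1             1               1                    1                    1                        1                       
  chi_2 (sign: r->1, s->-1)  1             1               1                    1                    -1                       -1                      
  chi_3 (r->-1, s->1)        1             -1              -1                   1                    1                        -1                      
  chi_4 (r->-1, s->-1)       1             -1              -1                   1                    -1                       1                       
  chi_5 (2d, j=1)            2             -2              1                    -1                   0                        0                       
  chi_6 (2d, j=2)            2             2               -1                   -1                   0                        0                       

Spot check: chi_6 (2d, j=2) on {e} = 2.

Reasoning: D_6 has order 2*6 = 12 with 6 conjugacy classes, hence 6 irreducibles. Sum of squared dims 1 + 1 + 1 + 1 + 4 + 4 = 12 = |G|. Linear characters come from the abelianisation; the 2-dimensional irreps have character r^k -> 2*cos(2*pi*j*k/6), reflections -> 0.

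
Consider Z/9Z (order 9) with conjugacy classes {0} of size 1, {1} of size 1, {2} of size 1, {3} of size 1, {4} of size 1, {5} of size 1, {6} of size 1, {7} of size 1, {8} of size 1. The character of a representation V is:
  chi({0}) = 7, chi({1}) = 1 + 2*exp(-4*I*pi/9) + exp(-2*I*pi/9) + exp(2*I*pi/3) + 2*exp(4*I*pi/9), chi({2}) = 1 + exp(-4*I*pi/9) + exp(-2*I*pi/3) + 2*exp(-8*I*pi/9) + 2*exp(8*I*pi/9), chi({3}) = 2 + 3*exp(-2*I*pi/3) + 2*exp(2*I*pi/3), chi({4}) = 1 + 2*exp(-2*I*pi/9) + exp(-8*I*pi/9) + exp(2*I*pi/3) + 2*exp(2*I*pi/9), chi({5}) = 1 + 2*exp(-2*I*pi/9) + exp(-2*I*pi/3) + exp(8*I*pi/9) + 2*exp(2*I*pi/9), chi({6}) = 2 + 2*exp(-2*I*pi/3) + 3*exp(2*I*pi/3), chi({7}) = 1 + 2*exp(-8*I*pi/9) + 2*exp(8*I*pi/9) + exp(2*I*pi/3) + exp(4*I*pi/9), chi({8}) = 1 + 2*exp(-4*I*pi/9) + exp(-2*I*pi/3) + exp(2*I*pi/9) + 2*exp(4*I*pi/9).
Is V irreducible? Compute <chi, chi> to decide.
Not irreducible (reducible): <chi, chi> = 11 > 1.

Proof sketch: <chi, chi> = (1/|G|) sum_C |C| * |chi(C)|^2 = (1/9)[1*|7|^2 + 1*|1 + 2*exp(-4*I*pi/9) + exp(-2*I*pi/9) + exp(2*I*pi/3) + 2*exp(4*I*pi/9)|^2 + 1*|1 + exp(-4*I*pi/9) + exp(-2*I*pi/3) + 2*exp(-8*I*pi/9) + 2*exp(8*I*pi/9)|^2 + 1*|2 + 3*exp(-2*I*pi/3) + 2*exp(2*I*pi/3)|^2 + 1*|1 + 2*exp(-2*I*pi/9) + exp(-8*I*pi/9) + exp(2*I*pi/3) + 2*exp(2*I*pi/9)|^2 + 1*|1 + 2*exp(-2*I*pi/9) + exp(-2*I*pi/3) + exp(8*I*pi/9) + 2*exp(2*I*pi/9)|^2 + 1*|2 + 2*exp(-2*I*pi/3) + 3*exp(2*I*pi/3)|^2 + 1*|1 + 2*exp(-8*I*pi/9) + 2*exp(8*I*pi/9) + exp(2*I*pi/3) + exp(4*I*pi/9)|^2 + 1*|1 + 2*exp(-4*I*pi/9) + exp(-2*I*pi/3) + exp(2*I*pi/9) + 2*exp(4*I*pi/9)|^2]
  = (1/9)[(49) + (11 + 4*exp(-4*I*pi/9) + 5*exp(-2*I*pi/9) + 3*exp(-2*I*pi/3) + 7*exp(-8*I*pi/9) + 7*exp(8*I*pi/9) + 3*exp(2*I*pi/3) + 5*exp(2*I*pi/9) + 4*exp(4*I*pi/9)) + (11 + 5*exp(-4*I*pi/9) + 7*exp(-2*I*pi/9) + 3*exp(-2*I*pi/3) + 4*exp(-8*I*pi/9) + 4*exp(8*I*pi/9) + 3*exp(2*I*pi/3) + 7*exp(2*I*pi/9) + 5*exp(4*I*pi/9)) + (1) + (11 + 7*exp(-4*I*pi/9) + 3*exp(-2*I*pi/3) + 4*exp(-2*I*pi/9) + 5*exp(-8*I*pi/9) + 5*exp(8*I*pi/9) + 4*exp(2*I*pi/9) + 3*exp(2*I*pi/3) + 7*exp(4*I*pi/9)) + (11 + 7*exp(-4*I*pi/9) + 3*exp(-2*I*pi/3) + 4*exp(-2*I*pi/9) + 5*exp(-8*I*pi/9) + 5*exp(8*I*pi/9) + 4*exp(2*I*pi/9) + 3*exp(2*I*pi/3) + 7*exp(4*I*pi/9)) + (1) + (11 + 5*exp(-4*I*pi/9) + 7*exp(-2*I*pi/9) + 3*exp(-2*I*pi/3) + 4*exp(-8*I*pi/9) + 4*exp(8*I*pi/9) + 3*exp(2*I*pi/3) + 7*exp(2*I*pi/9) + 5*exp(4*I*pi/9)) + (11 + 4*exp(-4*I*pi/9) + 5*exp(-2*I*pi/9) + 3*exp(-2*I*pi/3) + 7*exp(-8*I*pi/9) + 7*exp(8*I*pi/9) + 3*exp(2*I*pi/3) + 5*exp(2*I*pi/9) + 4*exp(4*I*pi/9))] = 99/9 = 11.
(Exp terms are combined using exp(i*s)*conj(exp(i*t)) = exp(i*(s-t)), and sums of them are collapsed using the identity that for every m > 1 the m distinct m-th roots of unity sum to 0, e.g. 1 + exp(2*I*pi/3) + exp(-2*I*pi/3) = 0.)
A character is irreducible iff <chi, chi> = 1, so this representation is reducible.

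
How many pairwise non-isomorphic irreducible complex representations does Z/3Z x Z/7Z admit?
21

Explanation: The number of irreducible complex representations of a finite group equals its number of conjugacy classes. Z/3Z x Z/7Z is abelian of order 21, so every element is its own conjugacy class: 21 classes, so Z/3Z x Z/7Z (order 21) has exactly 21 irreducible complex representations.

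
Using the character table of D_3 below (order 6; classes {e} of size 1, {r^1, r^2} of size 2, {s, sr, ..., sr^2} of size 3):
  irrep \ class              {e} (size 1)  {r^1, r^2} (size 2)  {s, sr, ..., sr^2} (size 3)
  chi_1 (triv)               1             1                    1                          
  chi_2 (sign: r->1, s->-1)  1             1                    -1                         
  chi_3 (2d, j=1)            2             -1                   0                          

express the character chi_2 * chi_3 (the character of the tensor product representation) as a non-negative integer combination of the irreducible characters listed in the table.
chi_2 tensor chi_3 = chi_3 (all other irreducibles have multiplicity 0).

Details: The character of a tensor product is the pointwise product (chi_2 * chi_3)(C) = chi_2(C) * chi_3(C):
  {e}: (1)*(2), {r^1, r^2}: (1)*(-1), {s, sr, ..., sr^2}: (-1)*(0)
so (chi_2 * chi_3) takes values
  {e} -> 2, {r^1, r^2} -> -1, {s, sr, ..., sr^2} -> 0.
Now take the inner product of this character with each irreducible chi from the table, <chi_2*chi_3, chi> = (1/6) sum_C |C| (chi_2*chi_3)(C) conj(chi(C)):
  <chi_2*chi_3, chi_1> = (1/6)[1*(2)*conj(1) + 2*(-1)*conj(1) + 3*(0)*conj(1)]
      = (1/6)[(2) + (-2) + (0)] = 0/6 = 0
  <chi_2*chi_3, chi_2> = (1/6)[1*(2)*conj(1) + 2*(-1)*conj(1) + 3*(0)*conj(-1)]
      = (1/6)[(2) + (-2) + (0)] = 0/6 = 0
  <chi_2*chi_3, chi_3> = (1/6)[1*(2)*conj(2) + 2*(-1)*conj(-1) + 3*(0)*conj(0)]
      = (1/6)[(4) + (2) + (0)] = 6/6 = 1
Hence the multiplicities are chi_3: 1. Dimension check: dim(chi_2)*dim(chi_3) = 1*2 = 2 and sum (mult * dim) = 1*2 = 2.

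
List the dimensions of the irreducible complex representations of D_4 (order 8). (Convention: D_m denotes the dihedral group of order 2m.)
Dimensions: 1, 1, 1, 1, 2

Details: There are 5 irreducibles (= number of conjugacy classes). Their dimensions d_i satisfy sum d_i^2 = |G| = 8: 1 + 1 + 1 + 1 + 4 = 8.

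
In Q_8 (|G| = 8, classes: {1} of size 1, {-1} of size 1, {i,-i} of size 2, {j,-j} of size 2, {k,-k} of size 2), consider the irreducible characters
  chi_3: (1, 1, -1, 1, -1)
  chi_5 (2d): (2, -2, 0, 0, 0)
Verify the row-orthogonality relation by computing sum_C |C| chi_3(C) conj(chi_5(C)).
Sum = 0; so <chi_3, chi_5> = 0 (distinct irreducibles are orthogonal).

Details: Compute term by term over conjugacy classes (|C| * chi_3(C) * conj(chi_5(C))):
  1*(1)*conj(2) + 1*(1)*conj(-2) + 2*(-1)*conj(0) + 2*(1)*conj(0) + 2*(-1)*conj(0)
  = (2) + (-2) + (0) + (0) + (0)
  = 0.
Dividing by |G| = 8 gives 0/8 = 0, matching the row-orthogonality relation <chi_3, chi_5> = [chi_3 = chi_5].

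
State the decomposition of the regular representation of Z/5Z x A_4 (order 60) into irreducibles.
Each irreducible V_i of dimension d_i appears with multiplicity d_i, i.e. rho_reg = (direct sum over all irreducibles V_i) d_i V_i. The irreducible dimensions for Z/5Z x A_4 are 1, 1, 1, 1, 1, 1, 1, 1, 1, 1, 1, 1, 1, 1, 1, 3, 3, 3, 3, 3: 15 irreducibles of dimension 1, each with multiplicity 1; 5 irreducibles of dimension 3, each with multiplicity 3. Total dimension 15*1*1 + 5*3*3 = 60 = |G|.

Argument: General theorem: in the regular representation of a finite group G, each irreducible appears with multiplicity equal to its dimension. Check: dim(rho_reg) = sum d_i^2 = 1 + 1 + 1 + 1 + 1 + 1 + 1 + 1 + 1 + 1 + 1 + 1 + 1 + 1 + 1 + 9 + 9 + 9 + 9 + 9 = 60 = |G|.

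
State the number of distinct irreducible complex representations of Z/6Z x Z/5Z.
30

Justification: The number of irreducible complex representations of a finite group equals its number of conjugacy classes. Z/6Z x Z/5Z is abelian of order 30, so every element is its own conjugacy class: 30 classes, so Z/6Z x Z/5Z (order 30) has exactly 30 irreducible complex representations.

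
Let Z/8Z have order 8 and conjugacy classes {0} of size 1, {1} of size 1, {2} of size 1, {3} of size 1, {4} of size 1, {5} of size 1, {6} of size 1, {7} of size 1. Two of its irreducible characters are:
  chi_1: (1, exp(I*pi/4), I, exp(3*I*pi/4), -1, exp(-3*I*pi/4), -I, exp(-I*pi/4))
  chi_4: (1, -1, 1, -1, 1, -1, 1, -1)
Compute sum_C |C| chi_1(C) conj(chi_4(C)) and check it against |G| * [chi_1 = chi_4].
Sum = 0; so <chi_1, chi_4> = 0 (distinct irreducibles are orthogonal).

Derivation: Compute term by term over conjugacy classes (|C| * chi_1(C) * conj(chi_4(C))):
  1*(1)*conj(1) + 1*(exp(I*pi/4))*conj(-1) + 1*(I)*conj(1) + 1*(exp(3*I*pi/4))*conj(-1) + 1*(-1)*conj(1) + 1*(exp(-3*I*pi/4))*conj(-1) + 1*(-I)*conj(1) + 1*(exp(-I*pi/4))*conj(-1)
  = (1) + (-exp(I*pi/4)) + (I) + (-exp(3*I*pi/4)) + (-1) + (-exp(-3*I*pi/4)) + (-I) + (-exp(-I*pi/4))
  = 0.
(Exp terms are combined using exp(i*s)*conj(exp(i*t)) = exp(i*(s-t)), and sums of them are collapsed using the identity that for every m > 1 the m distinct m-th roots of unity sum to 0, e.g. 1 + exp(2*I*pi/3) + exp(-2*I*pi/3) = 0.)
Dividing by |G| = 8 gives 0/8 = 0, matching the row-orthogonality relation <chi_1, chi_4> = [chi_1 = chi_4].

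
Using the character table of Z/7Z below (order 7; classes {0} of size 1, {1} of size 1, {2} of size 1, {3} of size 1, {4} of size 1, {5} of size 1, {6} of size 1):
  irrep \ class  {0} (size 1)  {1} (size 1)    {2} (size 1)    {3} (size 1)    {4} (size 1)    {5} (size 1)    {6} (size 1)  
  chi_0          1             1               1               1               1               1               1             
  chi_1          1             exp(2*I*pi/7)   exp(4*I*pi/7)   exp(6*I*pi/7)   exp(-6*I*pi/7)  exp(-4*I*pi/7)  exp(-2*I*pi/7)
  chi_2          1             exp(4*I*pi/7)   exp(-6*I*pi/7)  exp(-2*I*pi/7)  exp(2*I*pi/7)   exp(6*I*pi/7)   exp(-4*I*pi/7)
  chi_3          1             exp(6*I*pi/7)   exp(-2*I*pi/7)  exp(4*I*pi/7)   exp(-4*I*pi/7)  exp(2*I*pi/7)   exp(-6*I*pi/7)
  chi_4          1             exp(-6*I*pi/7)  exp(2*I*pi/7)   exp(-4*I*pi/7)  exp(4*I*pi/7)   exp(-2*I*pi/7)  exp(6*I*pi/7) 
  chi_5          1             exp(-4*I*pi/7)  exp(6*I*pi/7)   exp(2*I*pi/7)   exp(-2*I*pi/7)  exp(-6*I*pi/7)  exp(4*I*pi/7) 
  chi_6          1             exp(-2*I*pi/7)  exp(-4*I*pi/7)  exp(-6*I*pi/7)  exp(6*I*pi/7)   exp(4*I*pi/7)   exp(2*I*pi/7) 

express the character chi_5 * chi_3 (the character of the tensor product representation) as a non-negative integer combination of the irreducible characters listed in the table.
chi_5 tensor chi_3 = chi_1 (all other irreducibles have multiplicity 0).

The character of a tensor product is the pointwise product (chi_5 * chi_3)(C) = chi_5(C) * chi_3(C):
  {0}: (1)*(1), {1}: (exp(-4*I*pi/7))*(exp(6*I*pi/7)), {2}: (exp(6*I*pi/7))*(exp(-2*I*pi/7)), {3}: (exp(2*I*pi/7))*(exp(4*I*pi/7)), {4}: (exp(-2*I*pi/7))*(exp(-4*I*pi/7)), {5}: (exp(-6*I*pi/7))*(exp(2*I*pi/7)), {6}: (exp(4*I*pi/7))*(exp(-6*I*pi/7))
so (chi_5 * chi_3) takes values
  {0} -> 1, {1} -> exp(2*I*pi/7), {2} -> exp(4*I*pi/7), {3} -> exp(6*I*pi/7), {4} -> exp(-6*I*pi/7), {5} -> exp(-4*I*pi/7), {6} -> exp(-2*I*pi/7).
Now take the inner product of this character with each irreducible chi from the table, <chi_5*chi_3, chi> = (1/7) sum_C |C| (chi_5*chi_3)(C) conj(chi(C)):
  <chi_5*chi_3, chi_0> = (1/7)[1*(1)*conj(1) + 1*(exp(2*I*pi/7))*conj(1) + 1*(exp(4*I*pi/7))*conj(1) + 1*(exp(6*I*pi/7))*conj(1) + 1*(exp(-6*I*pi/7))*conj(1) + 1*(exp(-4*I*pi/7))*conj(1) + 1*(exp(-2*I*pi/7))*conj(1)]
      = (1/7)[(1) + (exp(2*I*pi/7)) + (exp(4*I*pi/7)) + (exp(6*I*pi/7)) + (exp(-6*I*pi/7)) + (exp(-4*I*pi/7)) + (exp(-2*I*pi/7))] = 0/7 = 0
  <chi_5*chi_3, chi_1> = (1/7)[1*(1)*conj(1) + 1*(exp(2*I*pi/7))*conj(exp(2*I*pi/7)) + 1*(exp(4*I*pi/7))*conj(exp(4*I*pi/7)) + 1*(exp(6*I*pi/7))*conj(exp(6*I*pi/7)) + 1*(exp(-6*I*pi/7))*conj(exp(-6*I*pi/7)) + 1*(exp(-4*I*pi/7))*conj(exp(-4*I*pi/7)) + 1*(exp(-2*I*pi/7))*conj(exp(-2*I*pi/7))]
      = (1/7)[(1) + (1) + (1) + (1) + (1) + (1) + (1)] = 7/7 = 1
  <chi_5*chi_3, chi_2> = (1/7)[1*(1)*conj(1) + 1*(exp(2*I*pi/7))*conj(exp(4*I*pi/7)) + 1*(exp(4*I*pi/7))*conj(exp(-6*I*pi/7)) + 1*(exp(6*I*pi/7))*conj(exp(-2*I*pi/7)) + 1*(exp(-6*I*pi/7))*conj(exp(2*I*pi/7)) + 1*(exp(-4*I*pi/7))*conj(exp(6*I*pi/7)) + 1*(exp(-2*I*pi/7))*conj(exp(-4*I*pi/7))]
      = (1/7)[(1) + (exp(-2*I*pi/7)) + (exp(-4*I*pi/7)) + (exp(-6*I*pi/7)) + (exp(6*I*pi/7)) + (exp(4*I*pi/7)) + (exp(2*I*pi/7))] = 0/7 = 0
  <chi_5*chi_3, chi_3> = (1/7)[1*(1)*conj(1) + 1*(exp(2*I*pi/7))*conj(exp(6*I*pi/7)) + 1*(exp(4*I*pi/7))*conj(exp(-2*I*pi/7)) + 1*(exp(6*I*pi/7))*conj(exp(4*I*pi/7)) + 1*(exp(-6*I*pi/7))*conj(exp(-4*I*pi/7)) + 1*(exp(-4*I*pi/7))*conj(exp(2*I*pi/7)) + 1*(exp(-2*I*pi/7))*conj(exp(-6*I*pi/7))]
      = (1/7)[(1) + (exp(-4*I*pi/7)) + (exp(6*I*pi/7)) + (exp(2*I*pi/7)) + (exp(-2*I*pi/7)) + (exp(-6*I*pi/7)) + (exp(4*I*pi/7))] = 0/7 = 0
  <chi_5*chi_3, chi_4> = (1/7)[1*(1)*conj(1) + 1*(exp(2*I*pi/7))*conj(exp(-6*I*pi/7)) + 1*(exp(4*I*pi/7))*conj(exp(2*I*pi/7)) + 1*(exp(6*I*pi/7))*conj(exp(-4*I*pi/7)) + 1*(exp(-6*I*pi/7))*conj(exp(4*I*pi/7)) + 1*(exp(-4*I*pi/7))*conj(exp(-2*I*pi/7)) + 1*(exp(-2*I*pi/7))*conj(exp(6*I*pi/7))]
      = (1/7)[(1) + (exp(-6*I*pi/7)) + (exp(2*I*pi/7)) + (exp(-4*I*pi/7)) + (exp(4*I*pi/7)) + (exp(-2*I*pi/7)) + (exp(6*I*pi/7))] = 0/7 = 0
  <chi_5*chi_3, chi_5> = (1/7)[1*(1)*conj(1) + 1*(exp(2*I*pi/7))*conj(exp(-4*I*pi/7)) + 1*(exp(4*I*pi/7))*conj(exp(6*I*pi/7)) + 1*(exp(6*I*pi/7))*conj(exp(2*I*pi/7)) + 1*(exp(-6*I*pi/7))*conj(exp(-2*I*pi/7)) + 1*(exp(-4*I*pi/7))*conj(exp(-6*I*pi/7)) + 1*(exp(-2*I*pi/7))*conj(exp(4*I*pi/7))]
      = (1/7)[(1) + (exp(6*I*pi/7)) + (exp(-2*I*pi/7)) + (exp(4*I*pi/7)) + (exp(-4*I*pi/7)) + (exp(2*I*pi/7)) + (exp(-6*I*pi/7))] = 0/7 = 0
  <chi_5*chi_3, chi_6> = (1/7)[1*(1)*conj(1) + 1*(exp(2*I*pi/7))*conj(exp(-2*I*pi/7)) + 1*(exp(4*I*pi/7))*conj(exp(-4*I*pi/7)) + 1*(exp(6*I*pi/7))*conj(exp(-6*I*pi/7)) + 1*(exp(-6*I*pi/7))*conj(exp(6*I*pi/7)) + 1*(exp(-4*I*pi/7))*conj(exp(4*I*pi/7)) + 1*(exp(-2*I*pi/7))*conj(exp(2*I*pi/7))]
      = (1/7)[(1) + (exp(4*I*pi/7)) + (exp(-6*I*pi/7)) + (exp(-2*I*pi/7)) + (exp(2*I*pi/7)) + (exp(6*I*pi/7)) + (exp(-4*I*pi/7))] = 0/7 = 0
(Exp terms are combined using exp(i*s)*conj(exp(i*t)) = exp(i*(s-t)), and sums of them are collapsed using the identity that for every m > 1 the m distinct m-th roots of unity sum to 0, e.g. 1 + exp(2*I*pi/3) + exp(-2*I*pi/3) = 0.)
Hence the multiplicities are chi_1: 1. Dimension check: dim(chi_5)*dim(chi_3) = 1*1 = 1 and sum (mult * dim) = 1*1 = 1.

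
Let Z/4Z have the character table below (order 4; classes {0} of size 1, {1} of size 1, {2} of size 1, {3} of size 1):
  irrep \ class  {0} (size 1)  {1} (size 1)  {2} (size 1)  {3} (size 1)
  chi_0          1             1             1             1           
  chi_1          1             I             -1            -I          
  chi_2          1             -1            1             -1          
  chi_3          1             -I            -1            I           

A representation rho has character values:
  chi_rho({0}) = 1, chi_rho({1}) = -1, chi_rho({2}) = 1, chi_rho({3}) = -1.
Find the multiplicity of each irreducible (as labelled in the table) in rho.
Multiplicities: chi_0: 0, chi_1: 0, chi_2: 1, chi_3: 0.

Reasoning: Use <chi_rho, chi> = (1/|G|) sum_C |C| * chi_rho(C) * conj(chi(C)) with |G| = 4 for each irreducible chi in the table:
  <chi_rho, chi_0> = (1/4)[1*(1)*conj(1) + 1*(-1)*conj(1) + 1*(1)*conj(1) + 1*(-1)*conj(1)]
      = (1/4)[(1) + (-1) + (1) + (-1)] = 0/4 = 0
  <chi_rho, chi_1> = (1/4)[1*(1)*conj(1) + 1*(-1)*conj(I) + 1*(1)*conj(-1) + 1*(-1)*conj(-I)]
      = (1/4)[(1) + (I) + (-1) + (-I)] = 0/4 = 0
  <chi_rho, chi_2> = (1/4)[1*(1)*conj(1) + 1*(-1)*conj(-1) + 1*(1)*conj(1) + 1*(-1)*conj(-1)]
      = (1/4)[(1) + (1) + (1) + (1)] = 4/4 = 1
  <chi_rho, chi_3> = (1/4)[1*(1)*conj(1) + 1*(-1)*conj(-I) + 1*(1)*conj(-1) + 1*(-1)*conj(I)]
      = (1/4)[(1) + (-I) + (-1) + (I)] = 0/4 = 0
(Exp terms are combined using exp(i*s)*conj(exp(i*t)) = exp(i*(s-t)), and sums of them are collapsed using the identity that for every m > 1 the m distinct m-th roots of unity sum to 0, e.g. 1 + exp(2*I*pi/3) + exp(-2*I*pi/3) = 0.)
Dimension check: dim(rho) = sum (mult * dim) = 0*1 + 0*1 + 1*1 + 0*1 = 1 = chi_rho(e) = 1.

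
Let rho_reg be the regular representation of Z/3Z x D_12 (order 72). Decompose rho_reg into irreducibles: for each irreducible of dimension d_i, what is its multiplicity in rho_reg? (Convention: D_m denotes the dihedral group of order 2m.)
Each irreducible V_i of dimension d_i appears with multiplicity d_i, i.e. rho_reg = (direct sum over all irreducibles V_i) d_i V_i. The irreducible dimensions for Z/3Z x D_12 are 1, 1, 1, 1, 1, 1, 1, 1, 1, 1, 1, 1, 2, 2, 2, 2, 2, 2, 2, 2, 2, 2, 2, 2, 2, 2, 2: 12 irreducibles of dimension 1, each with multiplicity 1; 15 irreducibles of dimension 2, each with multiplicity 2. Total dimension 12*1*1 + 15*2*2 = 72 = |G|.

Explanation: General theorem: in the regular representation of a finite group G, each irreducible appears with multiplicity equal to its dimension. Check: dim(rho_reg) = sum d_i^2 = 1 + 1 + 1 + 1 + 1 + 1 + 1 + 1 + 1 + 1 + 1 + 1 + 4 + 4 + 4 + 4 + 4 + 4 + 4 + 4 + 4 + 4 + 4 + 4 + 4 + 4 + 4 = 72 = |G|.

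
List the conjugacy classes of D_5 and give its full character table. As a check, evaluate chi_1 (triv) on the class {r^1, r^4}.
Conjugacy classes: {e} of size 1, {r^1, r^4} of size 2, {r^2, r^3} of size 2, {s, sr, ..., sr^4} of size 5.
Character table:
  irrep \ class              {e} (size 1)  {r^1, r^4} (size 2)  {r^2, r^3} (size 2)  {s, sr, ..., sr^4} (size 5)
  chi_1 (triv)               1             1                    1                    1                          
  chi_2 (sign: r->1, s->-1)  1             1                    1                    -1                         
  chi_3 (2d, j=1)            2             -1/2 + sqrt(5)/2     -sqrt(5)/2 - 1/2     0                          
  chi_4 (2d, j=2)            2             -sqrt(5)/2 - 1/2     -1/2 + sqrt(5)/2     0                          

Spot check: chi_1 (triv) on {r^1, r^4} = 1.

Working: D_5 has order 2*5 = 10 with 4 conjugacy classes, hence 4 irreducibles. Sum of squared dims 1 + 1 + 4 + 4 = 10 = |G|. Linear characters come from the abelianisation; the 2-dimensional irreps have character r^k -> 2*cos(2*pi*j*k/5), reflections -> 0.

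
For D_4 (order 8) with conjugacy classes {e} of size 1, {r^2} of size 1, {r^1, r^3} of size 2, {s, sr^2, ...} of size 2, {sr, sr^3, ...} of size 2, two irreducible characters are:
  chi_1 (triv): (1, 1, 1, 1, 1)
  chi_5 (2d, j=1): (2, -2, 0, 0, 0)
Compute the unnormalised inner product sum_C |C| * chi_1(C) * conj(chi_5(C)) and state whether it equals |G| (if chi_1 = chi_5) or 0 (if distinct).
Sum = 0; so <chi_1, chi_5> = 0 (distinct irreducibles are orthogonal).

Why: Compute term by term over conjugacy classes (|C| * chi_1(C) * conj(chi_5(C))):
  1*(1)*conj(2) + 1*(1)*conj(-2) + 2*(1)*conj(0) + 2*(1)*conj(0) + 2*(1)*conj(0)
  = (2) + (-2) + (0) + (0) + (0)
  = 0.
Dividing by |G| = 8 gives 0/8 = 0, matching the row-orthogonality relation <chi_1, chi_5> = [chi_1 = chi_5].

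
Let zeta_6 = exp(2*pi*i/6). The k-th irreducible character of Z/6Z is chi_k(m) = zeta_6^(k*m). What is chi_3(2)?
chi_3(2) = zeta_6^6 = 1

Justification: chi_3(2) = zeta_6^(3*2) = zeta_6^6. Since zeta_6^6 = 1, this equals zeta_6^0 = exp(2*pi*i*0/6) = 1.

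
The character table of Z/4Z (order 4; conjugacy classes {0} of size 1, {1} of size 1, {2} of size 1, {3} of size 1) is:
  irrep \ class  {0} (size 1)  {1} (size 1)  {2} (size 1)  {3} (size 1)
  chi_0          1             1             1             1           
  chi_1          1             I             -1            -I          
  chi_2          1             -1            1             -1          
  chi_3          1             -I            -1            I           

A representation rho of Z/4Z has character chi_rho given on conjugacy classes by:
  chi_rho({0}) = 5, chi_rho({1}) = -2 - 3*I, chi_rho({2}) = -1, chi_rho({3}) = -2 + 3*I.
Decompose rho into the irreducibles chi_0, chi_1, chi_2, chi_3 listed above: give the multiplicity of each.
Multiplicities: chi_0: 0, chi_1: 0, chi_2: 2, chi_3: 3.

Details: Use <chi_rho, chi> = (1/|G|) sum_C |C| * chi_rho(C) * conj(chi(C)) with |G| = 4 for each irreducible chi in the table:
  <chi_rho, chi_0> = (1/4)[1*(5)*conj(1) + 1*(-2 - 3*I)*conj(1) + 1*(-1)*conj(1) + 1*(-2 + 3*I)*conj(1)]
      = (1/4)[(5) + (-2 - 3*I) + (-1) + (-2 + 3*I)] = 0/4 = 0
  <chi_rho, chi_1> = (1/4)[1*(5)*conj(1) + 1*(-2 - 3*I)*conj(I) + 1*(-1)*conj(-1) + 1*(-2 + 3*I)*conj(-I)]
      = (1/4)[(5) + (-3 + 2*I) + (1) + (-3 - 2*I)] = 0/4 = 0
  <chi_rho, chi_2> = (1/4)[1*(5)*conj(1) + 1*(-2 - 3*I)*conj(-1) + 1*(-1)*conj(1) + 1*(-2 + 3*I)*conj(-1)]
      = (1/4)[(5) + (2 + 3*I) + (-1) + (2 - 3*I)] = 8/4 = 2
  <chi_rho, chi_3> = (1/4)[1*(5)*conj(1) + 1*(-2 - 3*I)*conj(-I) + 1*(-1)*conj(-1) + 1*(-2 + 3*I)*conj(I)]
      = (1/4)[(5) + (3 - 2*I) + (1) + (3 + 2*I)] = 12/4 = 3
(Exp terms are combined using exp(i*s)*conj(exp(i*t)) = exp(i*(s-t)), and sums of them are collapsed using the identity that for every m > 1 the m distinct m-th roots of unity sum to 0, e.g. 1 + exp(2*I*pi/3) + exp(-2*I*pi/3) = 0.)
Dimension check: dim(rho) = sum (mult * dim) = 0*1 + 0*1 + 2*1 + 3*1 = 5 = chi_rho(e) = 5.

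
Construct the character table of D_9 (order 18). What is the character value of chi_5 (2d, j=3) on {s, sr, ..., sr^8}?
Conjugacy classes: {e} of size 1, {r^1, r^8} of size 2, {r^2, r^7} of size 2, {r^3, r^6} of size 2, {r^4, r^5} of size 2, {s, sr, ..., sr^8} of size 9.
Character table:
  irrep \ class              {e} (size 1)  {r^1, r^8} (size 2)  {r^2, r^7} (size 2)  {r^3, r^6} (size 2)  {r^4, r^5} (size 2)  {s, sr, ..., sr^8} (size 9)
  chi_1 (triv)               1             1                    1                    1                    1                    1                          
  chi_2 (sign: r->1, s->-1)  1             1                    1                    1                    1                    -1                         
  chi_3 (2d, j=1)            2             2*cos(2*pi/9)        2*cos(4*pi/9)        -1                   -2*cos(pi/9)         0                          
  chi_4 (2d, j=2)            2             2*cos(4*pi/9)        -2*cos(pi/9)         -1                   2*cos(2*pi/9)        0                          
  chi_5 (2d, j=3)            2             -1                   -1                   2                    -1                   0                          
  chi_6 (2d, j=4)            2             -2*cos(pi/9)         2*cos(2*pi/9)        -1                   2*cos(4*pi/9)        0                          

Spot check: chi_5 (2d, j=3) on {s, sr, ..., sr^8} = 0.

Reasoning: D_9 has order 2*9 = 18 with 6 conjugacy classes, hence 6 irreducibles. Sum of squared dims 1 + 1 + 4 + 4 + 4 + 4 = 18 = |G|. Linear characters come from the abelianisation; the 2-dimensional irreps have character r^k -> 2*cos(2*pi*j*k/9), reflections -> 0.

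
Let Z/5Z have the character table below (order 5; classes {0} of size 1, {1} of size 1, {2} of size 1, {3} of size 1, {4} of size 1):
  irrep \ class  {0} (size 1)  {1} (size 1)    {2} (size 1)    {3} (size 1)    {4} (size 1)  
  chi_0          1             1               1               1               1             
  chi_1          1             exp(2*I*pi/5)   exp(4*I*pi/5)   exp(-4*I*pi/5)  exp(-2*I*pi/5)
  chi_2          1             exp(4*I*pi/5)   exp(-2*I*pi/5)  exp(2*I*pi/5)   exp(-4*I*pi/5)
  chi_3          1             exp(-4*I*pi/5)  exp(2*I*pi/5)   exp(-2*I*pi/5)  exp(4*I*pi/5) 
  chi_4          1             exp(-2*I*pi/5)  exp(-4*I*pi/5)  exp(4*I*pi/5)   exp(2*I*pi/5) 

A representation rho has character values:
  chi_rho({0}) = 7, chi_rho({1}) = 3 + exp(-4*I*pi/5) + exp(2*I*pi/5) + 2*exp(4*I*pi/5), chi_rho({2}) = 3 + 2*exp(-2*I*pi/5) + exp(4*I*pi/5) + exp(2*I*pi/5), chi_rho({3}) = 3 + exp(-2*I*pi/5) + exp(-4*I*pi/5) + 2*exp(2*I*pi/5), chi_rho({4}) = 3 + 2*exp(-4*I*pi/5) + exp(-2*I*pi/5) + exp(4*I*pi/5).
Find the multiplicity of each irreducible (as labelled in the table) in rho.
Multiplicities: chi_0: 3, chi_1: 1, chi_2: 2, chi_3: 1, chi_4: 0.

Why: Use <chi_rho, chi> = (1/|G|) sum_C |C| * chi_rho(C) * conj(chi(C)) with |G| = 5 for each irreducible chi in the table:
  <chi_rho, chi_0> = (1/5)[1*(7)*conj(1) + 1*(3 + exp(-4*I*pi/5) + exp(2*I*pi/5) + 2*exp(4*I*pi/5))*conj(1) + 1*(3 + 2*exp(-2*I*pi/5) + exp(4*I*pi/5) + exp(2*I*pi/5))*conj(1) + 1*(3 + exp(-2*I*pi/5) + exp(-4*I*pi/5) + 2*exp(2*I*pi/5))*conj(1) + 1*(3 + 2*exp(-4*I*pi/5) + exp(-2*I*pi/5) + exp(4*I*pi/5))*conj(1)]
      = (1/5)[(7) + (3 + exp(-4*I*pi/5) + exp(2*I*pi/5) + 2*exp(4*I*pi/5)) + (3 + 2*exp(-2*I*pi/5) + exp(4*I*pi/5) + exp(2*I*pi/5)) + (3 + exp(-2*I*pi/5) + exp(-4*I*pi/5) + 2*exp(2*I*pi/5)) + (3 + 2*exp(-4*I*pi/5) + exp(-2*I*pi/5) + exp(4*I*pi/5))] = 15/5 = 3
  <chi_rho, chi_1> = (1/5)[1*(7)*conj(1) + 1*(3 + exp(-4*I*pi/5) + exp(2*I*pi/5) + 2*exp(4*I*pi/5))*conj(exp(2*I*pi/5)) + 1*(3 + 2*exp(-2*I*pi/5) + exp(4*I*pi/5) + exp(2*I*pi/5))*conj(exp(4*I*pi/5)) + 1*(3 + exp(-2*I*pi/5) + exp(-4*I*pi/5) + 2*exp(2*I*pi/5))*conj(exp(-4*I*pi/5)) + 1*(3 + 2*exp(-4*I*pi/5) + exp(-2*I*pi/5) + exp(4*I*pi/5))*conj(exp(-2*I*pi/5))]
      = (1/5)[(7) + (1 + 3*exp(-2*I*pi/5) + exp(4*I*pi/5) + 2*exp(2*I*pi/5)) + (1 + 3*exp(-4*I*pi/5) + exp(-2*I*pi/5) + 2*exp(4*I*pi/5)) + (1 + 2*exp(-4*I*pi/5) + exp(2*I*pi/5) + 3*exp(4*I*pi/5)) + (1 + 2*exp(-2*I*pi/5) + exp(-4*I*pi/5) + 3*exp(2*I*pi/5))] = 5/5 = 1
  <chi_rho, chi_2> = (1/5)[1*(7)*conj(1) + 1*(3 + exp(-4*I*pi/5) + exp(2*I*pi/5) + 2*exp(4*I*pi/5))*conj(exp(4*I*pi/5)) + 1*(3 + 2*exp(-2*I*pi/5) + exp(4*I*pi/5) + exp(2*I*pi/5))*conj(exp(-2*I*pi/5)) + 1*(3 + exp(-2*I*pi/5) + exp(-4*I*pi/5) + 2*exp(2*I*pi/5))*conj(exp(2*I*pi/5)) + 1*(3 + 2*exp(-4*I*pi/5) + exp(-2*I*pi/5) + exp(4*I*pi/5))*conj(exp(-4*I*pi/5))]
      = (1/5)[(7) + (2 + 3*exp(-4*I*pi/5) + exp(-2*I*pi/5) + exp(2*I*pi/5)) + (2 + exp(-4*I*pi/5) + exp(4*I*pi/5) + 3*exp(2*I*pi/5)) + (2 + 3*exp(-2*I*pi/5) + exp(-4*I*pi/5) + exp(4*I*pi/5)) + (2 + exp(-2*I*pi/5) + exp(2*I*pi/5) + 3*exp(4*I*pi/5))] = 10/5 = 2
  <chi_rho, chi_3> = (1/5)[1*(7)*conj(1) + 1*(3 + exp(-4*I*pi/5) + exp(2*I*pi/5) + 2*exp(4*I*pi/5))*conj(exp(-4*I*pi/5)) + 1*(3 + 2*exp(-2*I*pi/5) + exp(4*I*pi/5) + exp(2*I*pi/5))*conj(exp(2*I*pi/5)) + 1*(3 + exp(-2*I*pi/5) + exp(-4*I*pi/5) + 2*exp(2*I*pi/5))*conj(exp(-2*I*pi/5)) + 1*(3 + 2*exp(-4*I*pi/5) + exp(-2*I*pi/5) + exp(4*I*pi/5))*conj(exp(4*I*pi/5))]
      = (1/5)[(7) + (1 + 2*exp(-2*I*pi/5) + exp(-4*I*pi/5) + 3*exp(4*I*pi/5)) + (1 + 3*exp(-2*I*pi/5) + 2*exp(-4*I*pi/5) + exp(2*I*pi/5)) + (1 + exp(-2*I*pi/5) + 2*exp(4*I*pi/5) + 3*exp(2*I*pi/5)) + (1 + 3*exp(-4*I*pi/5) + exp(4*I*pi/5) + 2*exp(2*I*pi/5))] = 5/5 = 1
  <chi_rho, chi_4> = (1/5)[1*(7)*conj(1) + 1*(3 + exp(-4*I*pi/5) + exp(2*I*pi/5) + 2*exp(4*I*pi/5))*conj(exp(-2*I*pi/5)) + 1*(3 + 2*exp(-2*I*pi/5) + exp(4*I*pi/5) + exp(2*I*pi/5))*conj(exp(-4*I*pi/5)) + 1*(3 + exp(-2*I*pi/5) + exp(-4*I*pi/5) + 2*exp(2*I*pi/5))*conj(exp(4*I*pi/5)) + 1*(3 + 2*exp(-4*I*pi/5) + exp(-2*I*pi/5) + exp(4*I*pi/5))*conj(exp(2*I*pi/5))]
      = (1/5)[(7) + (2*exp(-4*I*pi/5) + exp(-2*I*pi/5) + exp(4*I*pi/5) + 3*exp(2*I*pi/5)) + (exp(-2*I*pi/5) + exp(-4*I*pi/5) + 3*exp(4*I*pi/5) + 2*exp(2*I*pi/5)) + (2*exp(-2*I*pi/5) + 3*exp(-4*I*pi/5) + exp(4*I*pi/5) + exp(2*I*pi/5)) + (3*exp(-2*I*pi/5) + exp(-4*I*pi/5) + exp(2*I*pi/5) + 2*exp(4*I*pi/5))] = 0/5 = 0
(Exp terms are combined using exp(i*s)*conj(exp(i*t)) = exp(i*(s-t)), and sums of them are collapsed using the identity that for every m > 1 the m distinct m-th roots of unity sum to 0, e.g. 1 + exp(2*I*pi/3) + exp(-2*I*pi/3) = 0.)
Dimension check: dim(rho) = sum (mult * dim) = 3*1 + 1*1 + 2*1 + 1*1 + 0*1 = 7 = chi_rho(e) = 7.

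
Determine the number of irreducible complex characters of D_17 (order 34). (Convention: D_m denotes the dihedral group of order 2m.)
10

Details: The number of irreducible complex representations of a finite group equals its number of conjugacy classes. D_17 has 10 conjugacy classes ((n+3)/2 for n odd), so D_17 (order 34) has exactly 10 irreducible complex representations.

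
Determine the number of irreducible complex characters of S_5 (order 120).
7

Reasoning: The number of irreducible complex representations of a finite group equals its number of conjugacy classes. Conjugacy classes in S_5 correspond to cycle types, i.e. partitions of 5; there are p(5) = 7 of them, so S_5 (order 120) has exactly 7 irreducible complex representations.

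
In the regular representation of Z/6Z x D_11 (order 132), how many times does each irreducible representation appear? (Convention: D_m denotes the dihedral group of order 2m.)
Each irreducible V_i of dimension d_i appears with multiplicity d_i, i.e. rho_reg = (direct sum over all irreducibles V_i) d_i V_i. The irreducible dimensions for Z/6Z x D_11 are 1, 1, 1, 1, 1, 1, 1, 1, 1, 1, 1, 1, 2, 2, 2, 2, 2, 2, 2, 2, 2, 2, 2, 2, 2, 2, 2, 2, 2, 2, 2, 2, 2, 2, 2, 2, 2, 2, 2, 2, 2, 2: 12 irreducibles of dimension 1, each with multiplicity 1; 30 irreducibles of dimension 2, each with multiplicity 2. Total dimension 12*1*1 + 30*2*2 = 132 = |G|.

Justification: General theorem: in the regular representation of a finite group G, each irreducible appears with multiplicity equal to its dimension. Check: dim(rho_reg) = sum d_i^2 = 1 + 1 + 1 + 1 + 1 + 1 + 1 + 1 + 1 + 1 + 1 + 1 + 4 + 4 + 4 + 4 + 4 + 4 + 4 + 4 + 4 + 4 + 4 + 4 + 4 + 4 + 4 + 4 + 4 + 4 + 4 + 4 + 4 + 4 + 4 + 4 + 4 + 4 + 4 + 4 + 4 + 4 = 132 = |G|.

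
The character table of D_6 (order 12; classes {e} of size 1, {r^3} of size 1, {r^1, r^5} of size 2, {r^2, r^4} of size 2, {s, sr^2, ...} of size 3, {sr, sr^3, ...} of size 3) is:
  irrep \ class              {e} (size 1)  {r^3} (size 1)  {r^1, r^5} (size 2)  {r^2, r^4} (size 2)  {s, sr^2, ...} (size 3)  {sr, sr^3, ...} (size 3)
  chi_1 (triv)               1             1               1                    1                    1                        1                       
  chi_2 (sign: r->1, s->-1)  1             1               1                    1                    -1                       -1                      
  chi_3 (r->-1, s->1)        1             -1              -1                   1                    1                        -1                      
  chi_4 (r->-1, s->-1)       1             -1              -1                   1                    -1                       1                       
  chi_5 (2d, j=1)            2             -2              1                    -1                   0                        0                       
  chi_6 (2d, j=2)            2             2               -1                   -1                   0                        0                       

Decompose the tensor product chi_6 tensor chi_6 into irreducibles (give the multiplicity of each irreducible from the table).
chi_6 tensor chi_6 = chi_1 + chi_2 + chi_6 (all other irreducibles have multiplicity 0).

Justification: The character of a tensor product is the pointwise product (chi_6 * chi_6)(C) = chi_6(C) * chi_6(C):
  {e}: (2)*(2), {r^3}: (2)*(2), {r^1, r^5}: (-1)*(-1), {r^2, r^4}: (-1)*(-1), {s, sr^2, ...}: (0)*(0), {sr, sr^3, ...}: (0)*(0)
so (chi_6 * chi_6) takes values
  {e} -> 4, {r^3} -> 4, {r^1, r^5} -> 1, {r^2, r^4} -> 1, {s, sr^2, ...} -> 0, {sr, sr^3, ...} -> 0.
Now take the inner product of this character with each irreducible chi from the table, <chi_6*chi_6, chi> = (1/12) sum_C |C| (chi_6*chi_6)(C) conj(chi(C)):
  <chi_6*chi_6, chi_1> = (1/12)[1*(4)*conj(1) + 1*(4)*conj(1) + 2*(1)*conj(1) + 2*(1)*conj(1) + 3*(0)*conj(1) + 3*(0)*conj(1)]
      = (1/12)[(4) + (4) + (2) + (2) + (0) + (0)] = 12/12 = 1
  <chi_6*chi_6, chi_2> = (1/12)[1*(4)*conj(1) + 1*(4)*conj(1) + 2*(1)*conj(1) + 2*(1)*conj(1) + 3*(0)*conj(-1) + 3*(0)*conj(-1)]
      = (1/12)[(4) + (4) + (2) + (2) + (0) + (0)] = 12/12 = 1
  <chi_6*chi_6, chi_3> = (1/12)[1*(4)*conj(1) + 1*(4)*conj(-1) + 2*(1)*conj(-1) + 2*(1)*conj(1) + 3*(0)*conj(1) + 3*(0)*conj(-1)]
      = (1/12)[(4) + (-4) + (-2) + (2) + (0) + (0)] = 0/12 = 0
  <chi_6*chi_6, chi_4> = (1/12)[1*(4)*conj(1) + 1*(4)*conj(-1) + 2*(1)*conj(-1) + 2*(1)*conj(1) + 3*(0)*conj(-1) + 3*(0)*conj(1)]
      = (1/12)[(4) + (-4) + (-2) + (2) + (0) + (0)] = 0/12 = 0
  <chi_6*chi_6, chi_5> = (1/12)[1*(4)*conj(2) + 1*(4)*conj(-2) + 2*(1)*conj(1) + 2*(1)*conj(-1) + 3*(0)*conj(0) + 3*(0)*conj(0)]
      = (1/12)[(8) + (-8) + (2) + (-2) + (0) + (0)] = 0/12 = 0
  <chi_6*chi_6, chi_6> = (1/12)[1*(4)*conj(2) + 1*(4)*conj(2) + 2*(1)*conj(-1) + 2*(1)*conj(-1) + 3*(0)*conj(0) + 3*(0)*conj(0)]
      = (1/12)[(8) + (8) + (-2) + (-2) + (0) + (0)] = 12/12 = 1
Hence the multiplicities are chi_1: 1, chi_2: 1, chi_6: 1. Dimension check: dim(chi_6)*dim(chi_6) = 2*2 = 4 and sum (mult * dim) = 1*1 + 1*1 + 1*2 = 4.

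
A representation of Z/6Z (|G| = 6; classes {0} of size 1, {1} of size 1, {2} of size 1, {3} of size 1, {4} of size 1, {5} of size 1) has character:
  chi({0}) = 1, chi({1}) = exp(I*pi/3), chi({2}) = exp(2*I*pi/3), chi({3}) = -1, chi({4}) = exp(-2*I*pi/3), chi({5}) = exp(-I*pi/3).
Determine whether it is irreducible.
Irreducible: <chi, chi> = 1.

Solution. <chi, chi> = (1/|G|) sum_C |C| * |chi(C)|^2 = (1/6)[1*|1|^2 + 1*|exp(I*pi/3)|^2 + 1*|exp(2*I*pi/3)|^2 + 1*|-1|^2 + 1*|exp(-2*I*pi/3)|^2 + 1*|exp(-I*pi/3)|^2]
  = (1/6)[(1) + (1) + (1) + (1) + (1) + (1)] = 6/6 = 1.
(Exp terms are combined using exp(i*s)*conj(exp(i*t)) = exp(i*(s-t)), and sums of them are collapsed using the identity that for every m > 1 the m distinct m-th roots of unity sum to 0, e.g. 1 + exp(2*I*pi/3) + exp(-2*I*pi/3) = 0.)
A character is irreducible iff <chi, chi> = 1, so this representation is irreducible.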